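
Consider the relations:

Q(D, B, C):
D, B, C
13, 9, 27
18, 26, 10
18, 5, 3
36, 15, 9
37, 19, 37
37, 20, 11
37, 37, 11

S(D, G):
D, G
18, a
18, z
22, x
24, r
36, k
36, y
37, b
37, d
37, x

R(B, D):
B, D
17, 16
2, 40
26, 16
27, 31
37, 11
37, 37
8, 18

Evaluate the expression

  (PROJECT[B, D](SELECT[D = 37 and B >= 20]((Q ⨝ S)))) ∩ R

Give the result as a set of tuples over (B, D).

Q ⋈ S (natural join on D): {(18, 26, 10, a), (18, 26, 10, z), (18, 5, 3, a), (18, 5, 3, z), (36, 15, 9, k), (36, 15, 9, y), (37, 19, 37, b), (37, 19, 37, d), (37, 19, 37, x), (37, 20, 11, b), (37, 20, 11, d), (37, 20, 11, x), (37, 37, 11, b), (37, 37, 11, d), (37, 37, 11, x)}
Filtering on D = 37 and B >= 20 leaves {(37, 20, 11, b), (37, 20, 11, d), (37, 20, 11, x), (37, 37, 11, b), (37, 37, 11, d), (37, 37, 11, x)}.
π_{B, D} gives {(20, 37), (37, 37)} (4 duplicate(s) eliminated).
Set intersection of the two operands is {(37, 37)}.

{(37, 37)}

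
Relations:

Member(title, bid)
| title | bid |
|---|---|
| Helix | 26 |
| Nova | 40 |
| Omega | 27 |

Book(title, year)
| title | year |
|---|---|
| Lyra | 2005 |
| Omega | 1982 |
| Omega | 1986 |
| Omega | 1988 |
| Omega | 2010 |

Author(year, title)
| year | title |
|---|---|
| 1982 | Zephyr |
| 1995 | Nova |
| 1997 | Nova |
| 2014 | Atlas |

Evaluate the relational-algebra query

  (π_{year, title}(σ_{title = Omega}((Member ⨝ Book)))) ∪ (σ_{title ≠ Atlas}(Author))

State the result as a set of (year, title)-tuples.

{(1982, Omega), (1982, Zephyr), (1986, Omega), (1988, Omega), (1995, Nova), (1997, Nova), (2010, Omega)}

Joining Member and Book on title yields {(Omega, 27, 1982), (Omega, 27, 1986), (Omega, 27, 1988), (Omega, 27, 2010)}.
Filtering on title = Omega leaves {(Omega, 27, 1982), (Omega, 27, 1986), (Omega, 27, 1988), (Omega, 27, 2010)}.
Projecting to year, title: {(1982, Omega), (1986, Omega), (1988, Omega), (2010, Omega)}
Filtering on title ≠ Atlas leaves {(1982, Zephyr), (1995, Nova), (1997, Nova)}.
Set union of the two operands is {(1982, Omega), (1982, Zephyr), (1986, Omega), (1988, Omega), (1995, Nova), (1997, Nova), (2010, Omega)}.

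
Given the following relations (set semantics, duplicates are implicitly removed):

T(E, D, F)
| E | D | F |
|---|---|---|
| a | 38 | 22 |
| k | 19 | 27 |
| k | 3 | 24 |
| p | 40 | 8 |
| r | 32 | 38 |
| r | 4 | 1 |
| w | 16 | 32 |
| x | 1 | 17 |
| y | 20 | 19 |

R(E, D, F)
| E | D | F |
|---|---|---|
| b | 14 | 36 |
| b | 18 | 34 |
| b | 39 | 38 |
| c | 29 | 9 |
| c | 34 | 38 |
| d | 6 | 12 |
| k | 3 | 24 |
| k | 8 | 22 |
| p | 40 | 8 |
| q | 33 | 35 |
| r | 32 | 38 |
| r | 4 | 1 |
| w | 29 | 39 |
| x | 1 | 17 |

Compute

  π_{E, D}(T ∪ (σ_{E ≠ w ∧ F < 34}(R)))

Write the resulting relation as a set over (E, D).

{(a, 38), (c, 29), (d, 6), (k, 19), (k, 3), (k, 8), (p, 40), (r, 32), (r, 4), (w, 16), (x, 1), (y, 20)}

Selection E ≠ w ∧ F < 34: {(c, 29, 9), (d, 6, 12), (k, 3, 24), (k, 8, 22), (p, 40, 8), (r, 4, 1), (x, 1, 17)}
Union: {(a, 38, 22), (k, 19, 27), (k, 3, 24), (p, 40, 8), (r, 32, 38), (r, 4, 1), (w, 16, 32), (x, 1, 17), (y, 20, 19)} with {(c, 29, 9), (d, 6, 12), (k, 3, 24), (k, 8, 22), (p, 40, 8), (r, 4, 1), (x, 1, 17)} → {(a, 38, 22), (c, 29, 9), (d, 6, 12), (k, 19, 27), (k, 3, 24), (k, 8, 22), (p, 40, 8), (r, 32, 38), (r, 4, 1), (w, 16, 32), (x, 1, 17), (y, 20, 19)}
Keep only column(s) E, D: {(a, 38), (c, 29), (d, 6), (k, 19), (k, 3), (k, 8), (p, 40), (r, 32), (r, 4), (w, 16), (x, 1), (y, 20)}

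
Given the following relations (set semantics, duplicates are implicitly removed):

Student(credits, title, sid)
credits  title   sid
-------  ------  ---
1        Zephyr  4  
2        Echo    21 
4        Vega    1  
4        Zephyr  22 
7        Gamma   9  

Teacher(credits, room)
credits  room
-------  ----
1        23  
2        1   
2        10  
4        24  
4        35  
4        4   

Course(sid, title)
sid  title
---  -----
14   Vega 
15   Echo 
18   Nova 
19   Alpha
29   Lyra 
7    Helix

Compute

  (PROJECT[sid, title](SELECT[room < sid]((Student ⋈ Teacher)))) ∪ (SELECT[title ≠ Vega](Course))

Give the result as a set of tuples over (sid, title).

{(15, Echo), (18, Nova), (19, Alpha), (21, Echo), (22, Zephyr), (29, Lyra), (7, Helix)}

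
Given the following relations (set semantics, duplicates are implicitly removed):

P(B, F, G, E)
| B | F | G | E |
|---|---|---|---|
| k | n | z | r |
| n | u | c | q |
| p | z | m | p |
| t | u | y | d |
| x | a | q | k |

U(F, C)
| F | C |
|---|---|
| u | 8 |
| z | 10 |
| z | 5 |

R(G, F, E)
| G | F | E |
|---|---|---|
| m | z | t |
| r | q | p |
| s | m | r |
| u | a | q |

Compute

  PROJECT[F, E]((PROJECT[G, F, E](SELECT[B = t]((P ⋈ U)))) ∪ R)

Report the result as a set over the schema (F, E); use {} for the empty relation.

{(a, q), (m, r), (q, p), (u, d), (z, t)}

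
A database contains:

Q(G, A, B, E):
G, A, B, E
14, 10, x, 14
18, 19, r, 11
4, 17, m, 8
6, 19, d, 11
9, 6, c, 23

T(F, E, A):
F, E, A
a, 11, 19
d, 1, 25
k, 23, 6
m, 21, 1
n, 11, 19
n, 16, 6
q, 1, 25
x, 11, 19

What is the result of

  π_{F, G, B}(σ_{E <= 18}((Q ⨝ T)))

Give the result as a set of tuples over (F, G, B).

Natural join on A, E: {(18, 19, r, 11, a), (18, 19, r, 11, n), (18, 19, r, 11, x), (6, 19, d, 11, a), (6, 19, d, 11, n), (6, 19, d, 11, x), (9, 6, c, 23, k)}
Filtering on E <= 18 leaves {(18, 19, r, 11, a), (18, 19, r, 11, n), (18, 19, r, 11, x), (6, 19, d, 11, a), (6, 19, d, 11, n), (6, 19, d, 11, x)}.
π[F, G, B]: project onto (F, G, B) → {(a, 18, r), (a, 6, d), (n, 18, r), (n, 6, d), (x, 18, r), (x, 6, d)}

{(a, 18, r), (a, 6, d), (n, 18, r), (n, 6, d), (x, 18, r), (x, 6, d)}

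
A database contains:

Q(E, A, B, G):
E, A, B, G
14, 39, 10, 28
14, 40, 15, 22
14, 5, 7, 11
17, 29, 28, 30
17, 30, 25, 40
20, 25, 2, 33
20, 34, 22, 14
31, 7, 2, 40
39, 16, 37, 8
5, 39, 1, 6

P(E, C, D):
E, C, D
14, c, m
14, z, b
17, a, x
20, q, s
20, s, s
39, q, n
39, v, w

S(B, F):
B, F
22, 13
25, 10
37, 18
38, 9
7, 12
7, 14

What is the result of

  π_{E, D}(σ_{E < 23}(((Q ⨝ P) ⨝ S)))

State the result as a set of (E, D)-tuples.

Q ⋈ P (natural join on E): {(14, 39, 10, 28, c, m), (14, 39, 10, 28, z, b), (14, 40, 15, 22, c, m), (14, 40, 15, 22, z, b), (14, 5, 7, 11, c, m), (14, 5, 7, 11, z, b), (17, 29, 28, 30, a, x), (17, 30, 25, 40, a, x), (20, 25, 2, 33, q, s), (20, 25, 2, 33, s, s), (20, 34, 22, 14, q, s), (20, 34, 22, 14, s, s), (39, 16, 37, 8, q, n), (39, 16, 37, 8, v, w)}
(Q ⨝ P) ⋈ S (natural join on B): {(14, 5, 7, 11, c, m, 12), (14, 5, 7, 11, c, m, 14), (14, 5, 7, 11, z, b, 12), (14, 5, 7, 11, z, b, 14), (17, 30, 25, 40, a, x, 10), (20, 34, 22, 14, q, s, 13), (20, 34, 22, 14, s, s, 13), (39, 16, 37, 8, q, n, 18), (39, 16, 37, 8, v, w, 18)}
Apply σ_{E < 23}; surviving tuples: {(14, 5, 7, 11, c, m, 12), (14, 5, 7, 11, c, m, 14), (14, 5, 7, 11, z, b, 12), (14, 5, 7, 11, z, b, 14), (17, 30, 25, 40, a, x, 10), (20, 34, 22, 14, q, s, 13), (20, 34, 22, 14, s, s, 13)}
π_{E, D} gives {(14, b), (14, m), (17, x), (20, s)} (3 duplicate(s) eliminated).

{(14, b), (14, m), (17, x), (20, s)}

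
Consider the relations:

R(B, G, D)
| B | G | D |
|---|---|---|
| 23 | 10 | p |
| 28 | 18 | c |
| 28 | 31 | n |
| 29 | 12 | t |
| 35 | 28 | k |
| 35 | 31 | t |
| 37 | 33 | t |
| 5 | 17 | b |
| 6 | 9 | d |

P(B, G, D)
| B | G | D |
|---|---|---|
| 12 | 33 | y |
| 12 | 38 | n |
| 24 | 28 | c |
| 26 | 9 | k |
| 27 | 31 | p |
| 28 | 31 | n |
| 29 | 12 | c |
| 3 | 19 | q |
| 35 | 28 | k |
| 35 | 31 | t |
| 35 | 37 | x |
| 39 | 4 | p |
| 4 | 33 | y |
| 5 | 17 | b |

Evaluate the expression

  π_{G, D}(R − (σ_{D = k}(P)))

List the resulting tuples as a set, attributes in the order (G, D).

Selection D = k: {(26, 9, k), (35, 28, k)}
Taking the difference: {(23, 10, p), (28, 18, c), (28, 31, n), (29, 12, t), (35, 31, t), (37, 33, t), (5, 17, b), (6, 9, d)}
Projecting to G, D: {(10, p), (12, t), (17, b), (18, c), (31, n), (31, t), (33, t), (9, d)}

{(10, p), (12, t), (17, b), (18, c), (31, n), (31, t), (33, t), (9, d)}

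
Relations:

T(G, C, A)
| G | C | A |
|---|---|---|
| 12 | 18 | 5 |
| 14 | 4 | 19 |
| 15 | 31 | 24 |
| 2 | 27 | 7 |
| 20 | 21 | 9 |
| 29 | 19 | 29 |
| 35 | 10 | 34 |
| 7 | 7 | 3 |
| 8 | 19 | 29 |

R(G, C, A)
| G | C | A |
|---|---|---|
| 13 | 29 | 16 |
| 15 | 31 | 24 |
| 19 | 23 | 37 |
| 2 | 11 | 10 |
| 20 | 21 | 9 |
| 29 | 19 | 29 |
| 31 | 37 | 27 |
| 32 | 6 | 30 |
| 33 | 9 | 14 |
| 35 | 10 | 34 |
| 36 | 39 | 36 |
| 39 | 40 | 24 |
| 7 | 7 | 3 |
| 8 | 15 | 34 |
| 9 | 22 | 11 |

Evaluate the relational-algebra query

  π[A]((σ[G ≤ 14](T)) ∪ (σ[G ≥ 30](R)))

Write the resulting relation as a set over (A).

{14, 19, 24, 27, 29, 3, 30, 34, 36, 5, 7}

σ[G ≤ 14]: keep tuples satisfying G ≤ 14 → {(12, 18, 5), (14, 4, 19), (2, 27, 7), (7, 7, 3), (8, 19, 29)}
σ[G ≥ 30]: keep tuples satisfying G ≥ 30 → {(31, 37, 27), (32, 6, 30), (33, 9, 14), (35, 10, 34), (36, 39, 36), (39, 40, 24)}
Union: {(12, 18, 5), (14, 4, 19), (2, 27, 7), (7, 7, 3), (8, 19, 29)} with {(31, 37, 27), (32, 6, 30), (33, 9, 14), (35, 10, 34), (36, 39, 36), (39, 40, 24)} → {(12, 18, 5), (14, 4, 19), (2, 27, 7), (31, 37, 27), (32, 6, 30), (33, 9, 14), (35, 10, 34), (36, 39, 36), (39, 40, 24), (7, 7, 3), (8, 19, 29)}
Projecting to A: {14, 19, 24, 27, 29, 3, 30, 34, 36, 5, 7}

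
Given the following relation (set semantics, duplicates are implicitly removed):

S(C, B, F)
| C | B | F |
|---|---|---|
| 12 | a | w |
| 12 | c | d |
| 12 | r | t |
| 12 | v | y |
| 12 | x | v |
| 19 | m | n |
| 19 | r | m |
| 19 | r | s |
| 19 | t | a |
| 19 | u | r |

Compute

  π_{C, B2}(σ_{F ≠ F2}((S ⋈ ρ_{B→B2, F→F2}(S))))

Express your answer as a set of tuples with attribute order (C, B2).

{(12, a), (12, c), (12, r), (12, v), (12, x), (19, m), (19, r), (19, t), (19, u)}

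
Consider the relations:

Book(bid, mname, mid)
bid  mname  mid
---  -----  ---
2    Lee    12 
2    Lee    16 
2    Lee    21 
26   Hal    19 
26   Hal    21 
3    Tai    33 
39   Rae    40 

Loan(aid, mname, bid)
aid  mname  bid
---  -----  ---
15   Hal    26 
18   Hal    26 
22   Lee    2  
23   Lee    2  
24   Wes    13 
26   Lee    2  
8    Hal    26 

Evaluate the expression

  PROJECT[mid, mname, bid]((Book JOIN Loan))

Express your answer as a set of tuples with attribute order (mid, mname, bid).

{(12, Lee, 2), (16, Lee, 2), (19, Hal, 26), (21, Hal, 26), (21, Lee, 2)}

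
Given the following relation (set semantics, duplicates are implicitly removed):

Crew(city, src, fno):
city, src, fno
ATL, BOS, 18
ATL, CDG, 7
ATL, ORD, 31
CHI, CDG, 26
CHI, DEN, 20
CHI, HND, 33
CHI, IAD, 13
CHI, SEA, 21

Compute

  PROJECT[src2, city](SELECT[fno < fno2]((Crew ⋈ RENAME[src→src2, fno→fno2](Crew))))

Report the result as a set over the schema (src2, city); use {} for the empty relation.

{(BOS, ATL), (CDG, CHI), (DEN, CHI), (HND, CHI), (ORD, ATL), (SEA, CHI)}

ρ[src→src2, fno→fno2]: schema becomes (city, src2, fno2); tuples unchanged.
Crew ⋈ RENAME[src→src2, fno→fno2](Crew) (natural join on city): {(ATL, BOS, 18, BOS, 18), (ATL, BOS, 18, CDG, 7), (ATL, BOS, 18, ORD, 31), (ATL, CDG, 7, BOS, 18), (ATL, CDG, 7, CDG, 7), (ATL, CDG, 7, ORD, 31), (ATL, ORD, 31, BOS, 18), (ATL, ORD, 31, CDG, 7), (ATL, ORD, 31, ORD, 31), (CHI, CDG, 26, CDG, 26), (CHI, CDG, 26, DEN, 20), (CHI, CDG, 26, HND, 33), (CHI, CDG, 26, IAD, 13), (CHI, CDG, 26, SEA, 21), (CHI, DEN, 20, CDG, 26), (CHI, DEN, 20, DEN, 20), (CHI, DEN, 20, HND, 33), (CHI, DEN, 20, IAD, 13), (CHI, DEN, 20, SEA, 21), (CHI, HND, 33, CDG, 26), (CHI, HND, 33, DEN, 20), (CHI, HND, 33, HND, 33), (CHI, HND, 33, IAD, 13), (CHI, HND, 33, SEA, 21), (CHI, IAD, 13, CDG, 26), (CHI, IAD, 13, DEN, 20), (CHI, IAD, 13, HND, 33), (CHI, IAD, 13, IAD, 13), (CHI, IAD, 13, SEA, 21), (CHI, SEA, 21, CDG, 26), (CHI, SEA, 21, DEN, 20), (CHI, SEA, 21, HND, 33), (CHI, SEA, 21, IAD, 13), (CHI, SEA, 21, SEA, 21)}
σ[fno < fno2]: keep tuples satisfying fno < fno2 → {(ATL, BOS, 18, ORD, 31), (ATL, CDG, 7, BOS, 18), (ATL, CDG, 7, ORD, 31), (CHI, CDG, 26, HND, 33), (CHI, DEN, 20, CDG, 26), (CHI, DEN, 20, HND, 33), (CHI, DEN, 20, SEA, 21), (CHI, IAD, 13, CDG, 26), (CHI, IAD, 13, DEN, 20), (CHI, IAD, 13, HND, 33), (CHI, IAD, 13, SEA, 21), (CHI, SEA, 21, CDG, 26), (CHI, SEA, 21, HND, 33)}
π_{src2, city} gives {(BOS, ATL), (CDG, CHI), (DEN, CHI), (HND, CHI), (ORD, ATL), (SEA, CHI)} (7 duplicate(s) eliminated).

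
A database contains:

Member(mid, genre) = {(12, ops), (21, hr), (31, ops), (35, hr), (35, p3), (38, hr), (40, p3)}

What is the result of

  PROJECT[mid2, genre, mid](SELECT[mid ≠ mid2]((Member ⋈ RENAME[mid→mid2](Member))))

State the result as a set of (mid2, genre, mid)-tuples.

{(12, ops, 31), (21, hr, 35), (21, hr, 38), (31, ops, 12), (35, hr, 21), (35, hr, 38), (35, p3, 40), (38, hr, 21), (38, hr, 35), (40, p3, 35)}

ρ[mid→mid2]: schema becomes (mid2, genre); tuples unchanged.
Joining Member and RENAME[mid→mid2](Member) on genre yields {(12, ops, 12), (12, ops, 31), (21, hr, 21), (21, hr, 35), (21, hr, 38), (31, ops, 12), (31, ops, 31), (35, hr, 21), (35, hr, 35), (35, hr, 38), (35, p3, 35), (35, p3, 40), (38, hr, 21), (38, hr, 35), (38, hr, 38), (40, p3, 35), (40, p3, 40)}.
Filtering on mid ≠ mid2 leaves {(12, ops, 31), (21, hr, 35), (21, hr, 38), (31, ops, 12), (35, hr, 21), (35, hr, 38), (35, p3, 40), (38, hr, 21), (38, hr, 35), (40, p3, 35)}.
Keep only column(s) mid2, genre, mid: {(12, ops, 31), (21, hr, 35), (21, hr, 38), (31, ops, 12), (35, hr, 21), (35, hr, 38), (35, p3, 40), (38, hr, 21), (38, hr, 35), (40, p3, 35)}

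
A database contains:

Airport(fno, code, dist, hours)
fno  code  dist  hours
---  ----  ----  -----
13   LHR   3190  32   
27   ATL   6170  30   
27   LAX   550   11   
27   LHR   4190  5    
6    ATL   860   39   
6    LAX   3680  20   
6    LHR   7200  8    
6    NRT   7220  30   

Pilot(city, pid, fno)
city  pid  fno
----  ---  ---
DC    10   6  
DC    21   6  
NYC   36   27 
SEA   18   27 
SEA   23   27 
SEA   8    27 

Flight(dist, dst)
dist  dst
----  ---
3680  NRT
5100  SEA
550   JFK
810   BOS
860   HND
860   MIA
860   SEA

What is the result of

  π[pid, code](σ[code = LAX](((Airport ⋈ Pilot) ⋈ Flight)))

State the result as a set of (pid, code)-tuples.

Joining Airport and Pilot on fno yields {(27, ATL, 6170, 30, NYC, 36), (27, ATL, 6170, 30, SEA, 18), (27, ATL, 6170, 30, SEA, 23), (27, ATL, 6170, 30, SEA, 8), (27, LAX, 550, 11, NYC, 36), (27, LAX, 550, 11, SEA, 18), (27, LAX, 550, 11, SEA, 23), (27, LAX, 550, 11, SEA, 8), (27, LHR, 4190, 5, NYC, 36), (27, LHR, 4190, 5, SEA, 18), (27, LHR, 4190, 5, SEA, 23), (27, LHR, 4190, 5, SEA, 8), (6, ATL, 860, 39, DC, 10), (6, ATL, 860, 39, DC, 21), (6, LAX, 3680, 20, DC, 10), (6, LAX, 3680, 20, DC, 21), (6, LHR, 7200, 8, DC, 10), (6, LHR, 7200, 8, DC, 21), (6, NRT, 7220, 30, DC, 10), (6, NRT, 7220, 30, DC, 21)}.
Joining (Airport ⋈ Pilot) and Flight on dist yields {(27, LAX, 550, 11, NYC, 36, JFK), (27, LAX, 550, 11, SEA, 18, JFK), (27, LAX, 550, 11, SEA, 23, JFK), (27, LAX, 550, 11, SEA, 8, JFK), (6, ATL, 860, 39, DC, 10, HND), (6, ATL, 860, 39, DC, 10, MIA), (6, ATL, 860, 39, DC, 10, SEA), (6, ATL, 860, 39, DC, 21, HND), (6, ATL, 860, 39, DC, 21, MIA), (6, ATL, 860, 39, DC, 21, SEA), (6, LAX, 3680, 20, DC, 10, NRT), (6, LAX, 3680, 20, DC, 21, NRT)}.
σ[code = LAX]: keep tuples satisfying code = LAX → {(27, LAX, 550, 11, NYC, 36, JFK), (27, LAX, 550, 11, SEA, 18, JFK), (27, LAX, 550, 11, SEA, 23, JFK), (27, LAX, 550, 11, SEA, 8, JFK), (6, LAX, 3680, 20, DC, 10, NRT), (6, LAX, 3680, 20, DC, 21, NRT)}
Keep only column(s) pid, code: {(10, LAX), (18, LAX), (21, LAX), (23, LAX), (36, LAX), (8, LAX)}

{(10, LAX), (18, LAX), (21, LAX), (23, LAX), (36, LAX), (8, LAX)}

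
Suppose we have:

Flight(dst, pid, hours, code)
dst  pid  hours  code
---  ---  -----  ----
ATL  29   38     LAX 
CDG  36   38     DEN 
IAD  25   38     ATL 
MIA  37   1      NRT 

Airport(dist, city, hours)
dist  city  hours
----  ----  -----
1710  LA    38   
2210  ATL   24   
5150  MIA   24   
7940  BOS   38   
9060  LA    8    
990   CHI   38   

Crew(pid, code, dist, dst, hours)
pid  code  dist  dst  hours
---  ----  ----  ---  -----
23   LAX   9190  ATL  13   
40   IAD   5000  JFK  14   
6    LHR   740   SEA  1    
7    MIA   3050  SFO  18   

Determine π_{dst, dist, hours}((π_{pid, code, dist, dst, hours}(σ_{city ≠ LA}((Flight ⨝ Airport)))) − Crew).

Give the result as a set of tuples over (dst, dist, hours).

{(ATL, 7940, 38), (ATL, 990, 38), (CDG, 7940, 38), (CDG, 990, 38), (IAD, 7940, 38), (IAD, 990, 38)}

Natural join on hours: {(ATL, 29, 38, LAX, 1710, LA), (ATL, 29, 38, LAX, 7940, BOS), (ATL, 29, 38, LAX, 990, CHI), (CDG, 36, 38, DEN, 1710, LA), (CDG, 36, 38, DEN, 7940, BOS), (CDG, 36, 38, DEN, 990, CHI), (IAD, 25, 38, ATL, 1710, LA), (IAD, 25, 38, ATL, 7940, BOS), (IAD, 25, 38, ATL, 990, CHI)}
Apply σ_{city ≠ LA}; surviving tuples: {(ATL, 29, 38, LAX, 7940, BOS), (ATL, 29, 38, LAX, 990, CHI), (CDG, 36, 38, DEN, 7940, BOS), (CDG, 36, 38, DEN, 990, CHI), (IAD, 25, 38, ATL, 7940, BOS), (IAD, 25, 38, ATL, 990, CHI)}
π_{pid, code, dist, dst, hours} gives {(25, ATL, 7940, IAD, 38), (25, ATL, 990, IAD, 38), (29, LAX, 7940, ATL, 38), (29, LAX, 990, ATL, 38), (36, DEN, 7940, CDG, 38), (36, DEN, 990, CDG, 38)}.
Difference: {(25, ATL, 7940, IAD, 38), (25, ATL, 990, IAD, 38), (29, LAX, 7940, ATL, 38), (29, LAX, 990, ATL, 38), (36, DEN, 7940, CDG, 38), (36, DEN, 990, CDG, 38)} with {(23, LAX, 9190, ATL, 13), (40, IAD, 5000, JFK, 14), (6, LHR, 740, SEA, 1), (7, MIA, 3050, SFO, 18)} → {(25, ATL, 7940, IAD, 38), (25, ATL, 990, IAD, 38), (29, LAX, 7940, ATL, 38), (29, LAX, 990, ATL, 38), (36, DEN, 7940, CDG, 38), (36, DEN, 990, CDG, 38)}
π_{dst, dist, hours} gives {(ATL, 7940, 38), (ATL, 990, 38), (CDG, 7940, 38), (CDG, 990, 38), (IAD, 7940, 38), (IAD, 990, 38)}.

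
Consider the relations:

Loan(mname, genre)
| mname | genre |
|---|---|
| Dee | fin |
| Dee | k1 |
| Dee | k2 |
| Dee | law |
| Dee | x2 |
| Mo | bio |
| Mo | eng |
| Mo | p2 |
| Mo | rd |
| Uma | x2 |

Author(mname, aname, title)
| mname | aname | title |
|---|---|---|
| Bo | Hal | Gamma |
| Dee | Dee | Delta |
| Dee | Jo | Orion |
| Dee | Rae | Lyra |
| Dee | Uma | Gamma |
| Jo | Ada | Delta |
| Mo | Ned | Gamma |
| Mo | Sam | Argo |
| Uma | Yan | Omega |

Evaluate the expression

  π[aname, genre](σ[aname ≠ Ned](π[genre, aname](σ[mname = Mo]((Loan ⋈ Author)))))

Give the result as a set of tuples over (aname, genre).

{(Sam, bio), (Sam, eng), (Sam, p2), (Sam, rd)}

Joining Loan and Author on mname yields {(Dee, fin, Dee, Delta), (Dee, fin, Jo, Orion), (Dee, fin, Rae, Lyra), (Dee, fin, Uma, Gamma), (Dee, k1, Dee, Delta), (Dee, k1, Jo, Orion), (Dee, k1, Rae, Lyra), (Dee, k1, Uma, Gamma), (Dee, k2, Dee, Delta), (Dee, k2, Jo, Orion), (Dee, k2, Rae, Lyra), (Dee, k2, Uma, Gamma), (Dee, law, Dee, Delta), (Dee, law, Jo, Orion), (Dee, law, Rae, Lyra), (Dee, law, Uma, Gamma), (Dee, x2, Dee, Delta), (Dee, x2, Jo, Orion), (Dee, x2, Rae, Lyra), (Dee, x2, Uma, Gamma), (Mo, bio, Ned, Gamma), (Mo, bio, Sam, Argo), (Mo, eng, Ned, Gamma), (Mo, eng, Sam, Argo), (Mo, p2, Ned, Gamma), (Mo, p2, Sam, Argo), (Mo, rd, Ned, Gamma), (Mo, rd, Sam, Argo), (Uma, x2, Yan, Omega)}.
σ[mname = Mo]: keep tuples satisfying mname = Mo → {(Mo, bio, Ned, Gamma), (Mo, bio, Sam, Argo), (Mo, eng, Ned, Gamma), (Mo, eng, Sam, Argo), (Mo, p2, Ned, Gamma), (Mo, p2, Sam, Argo), (Mo, rd, Ned, Gamma), (Mo, rd, Sam, Argo)}
Keep only column(s) genre, aname: {(bio, Ned), (bio, Sam), (eng, Ned), (eng, Sam), (p2, Ned), (p2, Sam), (rd, Ned), (rd, Sam)}
σ[aname ≠ Ned]: keep tuples satisfying aname ≠ Ned → {(bio, Sam), (eng, Sam), (p2, Sam), (rd, Sam)}
Keep only column(s) aname, genre: {(Sam, bio), (Sam, eng), (Sam, p2), (Sam, rd)}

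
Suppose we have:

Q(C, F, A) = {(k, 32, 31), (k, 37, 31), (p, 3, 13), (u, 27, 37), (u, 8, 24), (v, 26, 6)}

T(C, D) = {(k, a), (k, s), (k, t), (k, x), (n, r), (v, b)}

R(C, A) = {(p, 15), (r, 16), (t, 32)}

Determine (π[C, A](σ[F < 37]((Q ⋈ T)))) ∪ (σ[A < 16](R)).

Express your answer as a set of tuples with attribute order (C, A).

{(k, 31), (p, 15), (v, 6)}

Q ⋈ T (natural join on C): {(k, 32, 31, a), (k, 32, 31, s), (k, 32, 31, t), (k, 32, 31, x), (k, 37, 31, a), (k, 37, 31, s), (k, 37, 31, t), (k, 37, 31, x), (v, 26, 6, b)}
Apply σ_{F < 37}; surviving tuples: {(k, 32, 31, a), (k, 32, 31, s), (k, 32, 31, t), (k, 32, 31, x), (v, 26, 6, b)}
π_{C, A} gives {(k, 31), (v, 6)} (3 duplicate(s) eliminated).
Apply σ_{A < 16}; surviving tuples: {(p, 15)}
Union: {(k, 31), (v, 6)} with {(p, 15)} → {(k, 31), (p, 15), (v, 6)}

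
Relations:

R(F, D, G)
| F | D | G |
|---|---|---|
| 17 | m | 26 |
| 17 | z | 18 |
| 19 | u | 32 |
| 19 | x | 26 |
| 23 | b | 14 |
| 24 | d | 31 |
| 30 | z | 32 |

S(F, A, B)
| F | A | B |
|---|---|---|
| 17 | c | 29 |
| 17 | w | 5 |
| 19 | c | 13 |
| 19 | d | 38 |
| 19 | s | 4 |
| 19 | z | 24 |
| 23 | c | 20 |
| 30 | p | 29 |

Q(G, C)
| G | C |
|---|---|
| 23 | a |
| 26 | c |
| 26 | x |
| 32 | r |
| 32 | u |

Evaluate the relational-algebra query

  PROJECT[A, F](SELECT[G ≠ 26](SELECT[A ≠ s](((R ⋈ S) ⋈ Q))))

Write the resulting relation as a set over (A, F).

{(c, 19), (d, 19), (p, 30), (z, 19)}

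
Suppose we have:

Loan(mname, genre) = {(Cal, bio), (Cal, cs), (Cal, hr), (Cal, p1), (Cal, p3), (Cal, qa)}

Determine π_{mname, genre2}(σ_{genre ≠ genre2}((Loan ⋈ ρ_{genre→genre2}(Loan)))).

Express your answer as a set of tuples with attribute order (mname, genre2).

{(Cal, bio), (Cal, cs), (Cal, hr), (Cal, p1), (Cal, p3), (Cal, qa)}

ρ[genre→genre2]: schema becomes (mname, genre2); tuples unchanged.
Loan ⋈ ρ_{genre→genre2}(Loan) (natural join on mname): {(Cal, bio, bio), (Cal, bio, cs), (Cal, bio, hr), (Cal, bio, p1), (Cal, bio, p3), (Cal, bio, qa), (Cal, cs, bio), (Cal, cs, cs), (Cal, cs, hr), (Cal, cs, p1), (Cal, cs, p3), (Cal, cs, qa), (Cal, hr, bio), (Cal, hr, cs), (Cal, hr, hr), (Cal, hr, p1), (Cal, hr, p3), (Cal, hr, qa), (Cal, p1, bio), (Cal, p1, cs), (Cal, p1, hr), (Cal, p1, p1), (Cal, p1, p3), (Cal, p1, qa), (Cal, p3, bio), (Cal, p3, cs), (Cal, p3, hr), (Cal, p3, p1), (Cal, p3, p3), (Cal, p3, qa), (Cal, qa, bio), (Cal, qa, cs), (Cal, qa, hr), (Cal, qa, p1), (Cal, qa, p3), (Cal, qa, qa)}
Filtering on genre ≠ genre2 leaves {(Cal, bio, cs), (Cal, bio, hr), (Cal, bio, p1), (Cal, bio, p3), (Cal, bio, qa), (Cal, cs, bio), (Cal, cs, hr), (Cal, cs, p1), (Cal, cs, p3), (Cal, cs, qa), (Cal, hr, bio), (Cal, hr, cs), (Cal, hr, p1), (Cal, hr, p3), (Cal, hr, qa), (Cal, p1, bio), (Cal, p1, cs), (Cal, p1, hr), (Cal, p1, p3), (Cal, p1, qa), (Cal, p3, bio), (Cal, p3, cs), (Cal, p3, hr), (Cal, p3, p1), (Cal, p3, qa), (Cal, qa, bio), (Cal, qa, cs), (Cal, qa, hr), (Cal, qa, p1), (Cal, qa, p3)}.
π_{mname, genre2} gives {(Cal, bio), (Cal, cs), (Cal, hr), (Cal, p1), (Cal, p3), (Cal, qa)} (24 duplicate(s) eliminated).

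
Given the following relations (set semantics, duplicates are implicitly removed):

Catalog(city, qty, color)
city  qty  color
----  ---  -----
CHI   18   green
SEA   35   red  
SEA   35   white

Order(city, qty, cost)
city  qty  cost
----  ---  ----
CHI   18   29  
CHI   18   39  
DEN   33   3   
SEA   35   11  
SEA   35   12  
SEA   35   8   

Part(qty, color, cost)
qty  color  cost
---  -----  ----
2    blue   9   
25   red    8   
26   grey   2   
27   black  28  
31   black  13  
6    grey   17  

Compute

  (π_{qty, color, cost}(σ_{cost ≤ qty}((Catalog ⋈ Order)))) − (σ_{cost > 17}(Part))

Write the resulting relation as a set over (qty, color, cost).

Natural join on city, qty: {(CHI, 18, green, 29), (CHI, 18, green, 39), (SEA, 35, red, 11), (SEA, 35, red, 12), (SEA, 35, red, 8), (SEA, 35, white, 11), (SEA, 35, white, 12), (SEA, 35, white, 8)}
Selection cost ≤ qty: {(SEA, 35, red, 11), (SEA, 35, red, 12), (SEA, 35, red, 8), (SEA, 35, white, 11), (SEA, 35, white, 12), (SEA, 35, white, 8)}
π[qty, color, cost]: project onto (qty, color, cost) → {(35, red, 11), (35, red, 12), (35, red, 8), (35, white, 11), (35, white, 12), (35, white, 8)}
Selection cost > 17: {(27, black, 28)}
Set difference of the two operands is {(35, red, 11), (35, red, 12), (35, red, 8), (35, white, 11), (35, white, 12), (35, white, 8)}.

{(35, red, 11), (35, red, 12), (35, red, 8), (35, white, 11), (35, white, 12), (35, white, 8)}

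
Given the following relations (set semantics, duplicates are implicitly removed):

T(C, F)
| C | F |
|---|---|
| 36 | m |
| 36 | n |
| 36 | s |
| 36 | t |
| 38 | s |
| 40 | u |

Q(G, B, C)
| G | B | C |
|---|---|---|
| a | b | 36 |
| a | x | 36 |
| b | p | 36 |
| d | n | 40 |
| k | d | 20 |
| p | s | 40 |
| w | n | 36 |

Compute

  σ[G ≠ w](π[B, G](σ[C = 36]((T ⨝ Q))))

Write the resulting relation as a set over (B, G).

Joining T and Q on C yields {(36, m, a, b), (36, m, a, x), (36, m, b, p), (36, m, w, n), (36, n, a, b), (36, n, a, x), (36, n, b, p), (36, n, w, n), (36, s, a, b), (36, s, a, x), (36, s, b, p), (36, s, w, n), (36, t, a, b), (36, t, a, x), (36, t, b, p), (36, t, w, n), (40, u, d, n), (40, u, p, s)}.
Filtering on C = 36 leaves {(36, m, a, b), (36, m, a, x), (36, m, b, p), (36, m, w, n), (36, n, a, b), (36, n, a, x), (36, n, b, p), (36, n, w, n), (36, s, a, b), (36, s, a, x), (36, s, b, p), (36, s, w, n), (36, t, a, b), (36, t, a, x), (36, t, b, p), (36, t, w, n)}.
π_{B, G} gives {(b, a), (n, w), (p, b), (x, a)} (12 duplicate(s) eliminated).
Filtering on G ≠ w leaves {(b, a), (p, b), (x, a)}.

{(b, a), (p, b), (x, a)}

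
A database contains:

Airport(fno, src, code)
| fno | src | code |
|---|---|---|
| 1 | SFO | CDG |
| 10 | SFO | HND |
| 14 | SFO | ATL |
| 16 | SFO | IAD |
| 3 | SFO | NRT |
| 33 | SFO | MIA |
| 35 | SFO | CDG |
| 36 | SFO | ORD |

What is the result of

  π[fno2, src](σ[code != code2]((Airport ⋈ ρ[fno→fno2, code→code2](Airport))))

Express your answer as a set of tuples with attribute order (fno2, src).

ρ[fno→fno2, code→code2]: schema becomes (fno2, src, code2); tuples unchanged.
Airport ⋈ ρ[fno→fno2, code→code2](Airport) (natural join on src): {(1, SFO, CDG, 1, CDG), (1, SFO, CDG, 10, HND), (1, SFO, CDG, 14, ATL), (1, SFO, CDG, 16, IAD), (1, SFO, CDG, 3, NRT), (1, SFO, CDG, 33, MIA), (1, SFO, CDG, 35, CDG), (1, SFO, CDG, 36, ORD), (10, SFO, HND, 1, CDG), (10, SFO, HND, 10, HND), (10, SFO, HND, 14, ATL), (10, SFO, HND, 16, IAD), (10, SFO, HND, 3, NRT), (10, SFO, HND, 33, MIA), (10, SFO, HND, 35, CDG), (10, SFO, HND, 36, ORD), (14, SFO, ATL, 1, CDG), (14, SFO, ATL, 10, HND), (14, SFO, ATL, 14, ATL), (14, SFO, ATL, 16, IAD), (14, SFO, ATL, 3, NRT), (14, SFO, ATL, 33, MIA), (14, SFO, ATL, 35, CDG), (14, SFO, ATL, 36, ORD), (16, SFO, IAD, 1, CDG), (16, SFO, IAD, 10, HND), (16, SFO, IAD, 14, ATL), (16, SFO, IAD, 16, IAD), (16, SFO, IAD, 3, NRT), (16, SFO, IAD, 33, MIA), (16, SFO, IAD, 35, CDG), (16, SFO, IAD, 36, ORD), (3, SFO, NRT, 1, CDG), (3, SFO, NRT, 10, HND), (3, SFO, NRT, 14, ATL), (3, SFO, NRT, 16, IAD), (3, SFO, NRT, 3, NRT), (3, SFO, NRT, 33, MIA), (3, SFO, NRT, 35, CDG), (3, SFO, NRT, 36, ORD), (33, SFO, MIA, 1, CDG), (33, SFO, MIA, 10, HND), (33, SFO, MIA, 14, ATL), (33, SFO, MIA, 16, IAD), (33, SFO, MIA, 3, NRT), (33, SFO, MIA, 33, MIA), (33, SFO, MIA, 35, CDG), (33, SFO, MIA, 36, ORD), (35, SFO, CDG, 1, CDG), (35, SFO, CDG, 10, HND), (35, SFO, CDG, 14, ATL), (35, SFO, CDG, 16, IAD), (35, SFO, CDG, 3, NRT), (35, SFO, CDG, 33, MIA), (35, SFO, CDG, 35, CDG), (35, SFO, CDG, 36, ORD), (36, SFO, ORD, 1, CDG), (36, SFO, ORD, 10, HND), (36, SFO, ORD, 14, ATL), (36, SFO, ORD, 16, IAD), (36, SFO, ORD, 3, NRT), (36, SFO, ORD, 33, MIA), (36, SFO, ORD, 35, CDG), (36, SFO, ORD, 36, ORD)}
Selection code != code2: {(1, SFO, CDG, 10, HND), (1, SFO, CDG, 14, ATL), (1, SFO, CDG, 16, IAD), (1, SFO, CDG, 3, NRT), (1, SFO, CDG, 33, MIA), (1, SFO, CDG, 36, ORD), (10, SFO, HND, 1, CDG), (10, SFO, HND, 14, ATL), (10, SFO, HND, 16, IAD), (10, SFO, HND, 3, NRT), (10, SFO, HND, 33, MIA), (10, SFO, HND, 35, CDG), (10, SFO, HND, 36, ORD), (14, SFO, ATL, 1, CDG), (14, SFO, ATL, 10, HND), (14, SFO, ATL, 16, IAD), (14, SFO, ATL, 3, NRT), (14, SFO, ATL, 33, MIA), (14, SFO, ATL, 35, CDG), (14, SFO, ATL, 36, ORD), (16, SFO, IAD, 1, CDG), (16, SFO, IAD, 10, HND), (16, SFO, IAD, 14, ATL), (16, SFO, IAD, 3, NRT), (16, SFO, IAD, 33, MIA), (16, SFO, IAD, 35, CDG), (16, SFO, IAD, 36, ORD), (3, SFO, NRT, 1, CDG), (3, SFO, NRT, 10, HND), (3, SFO, NRT, 14, ATL), (3, SFO, NRT, 16, IAD), (3, SFO, NRT, 33, MIA), (3, SFO, NRT, 35, CDG), (3, SFO, NRT, 36, ORD), (33, SFO, MIA, 1, CDG), (33, SFO, MIA, 10, HND), (33, SFO, MIA, 14, ATL), (33, SFO, MIA, 16, IAD), (33, SFO, MIA, 3, NRT), (33, SFO, MIA, 35, CDG), (33, SFO, MIA, 36, ORD), (35, SFO, CDG, 10, HND), (35, SFO, CDG, 14, ATL), (35, SFO, CDG, 16, IAD), (35, SFO, CDG, 3, NRT), (35, SFO, CDG, 33, MIA), (35, SFO, CDG, 36, ORD), (36, SFO, ORD, 1, CDG), (36, SFO, ORD, 10, HND), (36, SFO, ORD, 14, ATL), (36, SFO, ORD, 16, IAD), (36, SFO, ORD, 3, NRT), (36, SFO, ORD, 33, MIA), (36, SFO, ORD, 35, CDG)}
Keep only column(s) fno2, src (46 duplicate(s) eliminated): {(1, SFO), (10, SFO), (14, SFO), (16, SFO), (3, SFO), (33, SFO), (35, SFO), (36, SFO)}

{(1, SFO), (10, SFO), (14, SFO), (16, SFO), (3, SFO), (33, SFO), (35, SFO), (36, SFO)}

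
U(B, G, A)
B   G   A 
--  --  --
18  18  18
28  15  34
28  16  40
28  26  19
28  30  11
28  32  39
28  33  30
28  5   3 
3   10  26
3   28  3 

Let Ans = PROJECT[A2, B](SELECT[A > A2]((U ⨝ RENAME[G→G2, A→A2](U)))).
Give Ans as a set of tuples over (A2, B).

ρ[G→G2, A→A2]: schema becomes (B, G2, A2); tuples unchanged.
U ⋈ RENAME[G→G2, A→A2](U) (natural join on B): {(18, 18, 18, 18, 18), (28, 15, 34, 15, 34), (28, 15, 34, 16, 40), (28, 15, 34, 26, 19), (28, 15, 34, 30, 11), (28, 15, 34, 32, 39), (28, 15, 34, 33, 30), (28, 15, 34, 5, 3), (28, 16, 40, 15, 34), (28, 16, 40, 16, 40), (28, 16, 40, 26, 19), (28, 16, 40, 30, 11), (28, 16, 40, 32, 39), (28, 16, 40, 33, 30), (28, 16, 40, 5, 3), (28, 26, 19, 15, 34), (28, 26, 19, 16, 40), (28, 26, 19, 26, 19), (28, 26, 19, 30, 11), (28, 26, 19, 32, 39), (28, 26, 19, 33, 30), (28, 26, 19, 5, 3), (28, 30, 11, 15, 34), (28, 30, 11, 16, 40), (28, 30, 11, 26, 19), (28, 30, 11, 30, 11), (28, 30, 11, 32, 39), (28, 30, 11, 33, 30), (28, 30, 11, 5, 3), (28, 32, 39, 15, 34), (28, 32, 39, 16, 40), (28, 32, 39, 26, 19), (28, 32, 39, 30, 11), (28, 32, 39, 32, 39), (28, 32, 39, 33, 30), (28, 32, 39, 5, 3), (28, 33, 30, 15, 34), (28, 33, 30, 16, 40), (28, 33, 30, 26, 19), (28, 33, 30, 30, 11), (28, 33, 30, 32, 39), (28, 33, 30, 33, 30), (28, 33, 30, 5, 3), (28, 5, 3, 15, 34), (28, 5, 3, 16, 40), (28, 5, 3, 26, 19), (28, 5, 3, 30, 11), (28, 5, 3, 32, 39), (28, 5, 3, 33, 30), (28, 5, 3, 5, 3), (3, 10, 26, 10, 26), (3, 10, 26, 28, 3), (3, 28, 3, 10, 26), (3, 28, 3, 28, 3)}
Apply σ_{A > A2}; surviving tuples: {(28, 15, 34, 26, 19), (28, 15, 34, 30, 11), (28, 15, 34, 33, 30), (28, 15, 34, 5, 3), (28, 16, 40, 15, 34), (28, 16, 40, 26, 19), (28, 16, 40, 30, 11), (28, 16, 40, 32, 39), (28, 16, 40, 33, 30), (28, 16, 40, 5, 3), (28, 26, 19, 30, 11), (28, 26, 19, 5, 3), (28, 30, 11, 5, 3), (28, 32, 39, 15, 34), (28, 32, 39, 26, 19), (28, 32, 39, 30, 11), (28, 32, 39, 33, 30), (28, 32, 39, 5, 3), (28, 33, 30, 26, 19), (28, 33, 30, 30, 11), (28, 33, 30, 5, 3), (3, 10, 26, 28, 3)}
Projecting to A2, B (15 duplicate(s) eliminated): {(11, 28), (19, 28), (3, 28), (3, 3), (30, 28), (34, 28), (39, 28)}

{(11, 28), (19, 28), (3, 28), (3, 3), (30, 28), (34, 28), (39, 28)}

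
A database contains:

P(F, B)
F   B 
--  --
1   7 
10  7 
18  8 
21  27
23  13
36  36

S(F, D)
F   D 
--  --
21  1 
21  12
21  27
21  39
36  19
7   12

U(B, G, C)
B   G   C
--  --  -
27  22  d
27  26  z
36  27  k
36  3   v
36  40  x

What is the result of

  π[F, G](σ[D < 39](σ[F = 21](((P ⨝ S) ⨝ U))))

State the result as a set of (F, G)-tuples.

Natural join on F: {(21, 27, 1), (21, 27, 12), (21, 27, 27), (21, 27, 39), (36, 36, 19)}
Natural join on B: {(21, 27, 1, 22, d), (21, 27, 1, 26, z), (21, 27, 12, 22, d), (21, 27, 12, 26, z), (21, 27, 27, 22, d), (21, 27, 27, 26, z), (21, 27, 39, 22, d), (21, 27, 39, 26, z), (36, 36, 19, 27, k), (36, 36, 19, 3, v), (36, 36, 19, 40, x)}
σ[F = 21]: keep tuples satisfying F = 21 → {(21, 27, 1, 22, d), (21, 27, 1, 26, z), (21, 27, 12, 22, d), (21, 27, 12, 26, z), (21, 27, 27, 22, d), (21, 27, 27, 26, z), (21, 27, 39, 22, d), (21, 27, 39, 26, z)}
σ[D < 39]: keep tuples satisfying D < 39 → {(21, 27, 1, 22, d), (21, 27, 1, 26, z), (21, 27, 12, 22, d), (21, 27, 12, 26, z), (21, 27, 27, 22, d), (21, 27, 27, 26, z)}
Keep only column(s) F, G (4 duplicate(s) eliminated): {(21, 22), (21, 26)}

{(21, 22), (21, 26)}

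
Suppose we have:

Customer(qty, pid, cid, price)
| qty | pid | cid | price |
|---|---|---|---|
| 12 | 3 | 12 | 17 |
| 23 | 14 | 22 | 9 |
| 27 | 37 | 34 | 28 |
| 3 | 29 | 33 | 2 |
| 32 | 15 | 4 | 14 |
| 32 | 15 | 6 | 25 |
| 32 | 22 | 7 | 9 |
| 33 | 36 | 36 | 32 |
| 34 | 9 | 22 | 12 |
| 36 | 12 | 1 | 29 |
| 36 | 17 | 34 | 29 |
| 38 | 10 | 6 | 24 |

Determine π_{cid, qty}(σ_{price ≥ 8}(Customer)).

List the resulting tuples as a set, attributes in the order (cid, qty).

Filtering on price ≥ 8 leaves {(12, 3, 12, 17), (23, 14, 22, 9), (27, 37, 34, 28), (32, 15, 4, 14), (32, 15, 6, 25), (32, 22, 7, 9), (33, 36, 36, 32), (34, 9, 22, 12), (36, 12, 1, 29), (36, 17, 34, 29), (38, 10, 6, 24)}.
Projecting to cid, qty: {(1, 36), (12, 12), (22, 23), (22, 34), (34, 27), (34, 36), (36, 33), (4, 32), (6, 32), (6, 38), (7, 32)}

{(1, 36), (12, 12), (22, 23), (22, 34), (34, 27), (34, 36), (36, 33), (4, 32), (6, 32), (6, 38), (7, 32)}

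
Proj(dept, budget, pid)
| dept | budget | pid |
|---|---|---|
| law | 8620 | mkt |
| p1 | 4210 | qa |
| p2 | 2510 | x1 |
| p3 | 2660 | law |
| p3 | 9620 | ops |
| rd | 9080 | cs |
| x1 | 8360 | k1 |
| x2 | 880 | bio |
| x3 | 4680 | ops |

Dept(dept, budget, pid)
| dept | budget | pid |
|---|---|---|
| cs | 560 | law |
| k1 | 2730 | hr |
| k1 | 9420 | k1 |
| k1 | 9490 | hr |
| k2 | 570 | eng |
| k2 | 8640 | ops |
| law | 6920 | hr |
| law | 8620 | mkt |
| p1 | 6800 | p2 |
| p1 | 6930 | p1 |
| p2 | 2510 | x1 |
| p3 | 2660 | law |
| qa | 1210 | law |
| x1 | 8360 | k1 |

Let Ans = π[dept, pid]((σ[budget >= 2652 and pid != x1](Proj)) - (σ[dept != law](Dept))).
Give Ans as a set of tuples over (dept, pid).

{(law, mkt), (p1, qa), (p3, ops), (rd, cs), (x3, ops)}

Selection budget >= 2652 and pid != x1: {(law, 8620, mkt), (p1, 4210, qa), (p3, 2660, law), (p3, 9620, ops), (rd, 9080, cs), (x1, 8360, k1), (x3, 4680, ops)}
Selection dept != law: {(cs, 560, law), (k1, 2730, hr), (k1, 9420, k1), (k1, 9490, hr), (k2, 570, eng), (k2, 8640, ops), (p1, 6800, p2), (p1, 6930, p1), (p2, 2510, x1), (p3, 2660, law), (qa, 1210, law), (x1, 8360, k1)}
Difference: {(law, 8620, mkt), (p1, 4210, qa), (p3, 2660, law), (p3, 9620, ops), (rd, 9080, cs), (x1, 8360, k1), (x3, 4680, ops)} with {(cs, 560, law), (k1, 2730, hr), (k1, 9420, k1), (k1, 9490, hr), (k2, 570, eng), (k2, 8640, ops), (p1, 6800, p2), (p1, 6930, p1), (p2, 2510, x1), (p3, 2660, law), (qa, 1210, law), (x1, 8360, k1)} → {(law, 8620, mkt), (p1, 4210, qa), (p3, 9620, ops), (rd, 9080, cs), (x3, 4680, ops)}
π_{dept, pid} gives {(law, mkt), (p1, qa), (p3, ops), (rd, cs), (x3, ops)}.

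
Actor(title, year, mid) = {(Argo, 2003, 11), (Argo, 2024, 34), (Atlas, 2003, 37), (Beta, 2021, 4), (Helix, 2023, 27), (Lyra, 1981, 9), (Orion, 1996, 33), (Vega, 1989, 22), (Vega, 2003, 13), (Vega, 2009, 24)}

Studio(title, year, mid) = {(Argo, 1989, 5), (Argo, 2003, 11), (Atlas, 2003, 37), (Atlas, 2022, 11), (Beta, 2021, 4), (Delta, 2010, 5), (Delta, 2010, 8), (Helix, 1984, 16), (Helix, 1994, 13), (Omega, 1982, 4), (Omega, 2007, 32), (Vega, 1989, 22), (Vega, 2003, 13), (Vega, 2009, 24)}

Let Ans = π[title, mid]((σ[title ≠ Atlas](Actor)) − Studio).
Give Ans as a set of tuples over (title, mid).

Apply σ_{title ≠ Atlas}; surviving tuples: {(Argo, 2003, 11), (Argo, 2024, 34), (Beta, 2021, 4), (Helix, 2023, 27), (Lyra, 1981, 9), (Orion, 1996, 33), (Vega, 1989, 22), (Vega, 2003, 13), (Vega, 2009, 24)}
Taking the difference: {(Argo, 2024, 34), (Helix, 2023, 27), (Lyra, 1981, 9), (Orion, 1996, 33)}
π_{title, mid} gives {(Argo, 34), (Helix, 27), (Lyra, 9), (Orion, 33)}.

{(Argo, 34), (Helix, 27), (Lyra, 9), (Orion, 33)}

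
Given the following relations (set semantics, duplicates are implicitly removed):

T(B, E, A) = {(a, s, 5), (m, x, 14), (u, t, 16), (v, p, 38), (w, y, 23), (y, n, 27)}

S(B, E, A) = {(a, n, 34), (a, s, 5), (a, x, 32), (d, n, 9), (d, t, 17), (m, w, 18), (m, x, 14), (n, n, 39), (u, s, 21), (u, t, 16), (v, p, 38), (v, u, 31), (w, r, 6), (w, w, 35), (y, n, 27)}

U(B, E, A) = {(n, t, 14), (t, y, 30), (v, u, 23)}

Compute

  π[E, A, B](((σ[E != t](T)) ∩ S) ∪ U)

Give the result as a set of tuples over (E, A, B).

{(n, 27, y), (p, 38, v), (s, 5, a), (t, 14, n), (u, 23, v), (x, 14, m), (y, 30, t)}

Filtering on E != t leaves {(a, s, 5), (m, x, 14), (v, p, 38), (w, y, 23), (y, n, 27)}.
Taking the intersection: {(a, s, 5), (m, x, 14), (v, p, 38), (y, n, 27)}
Taking the union: {(a, s, 5), (m, x, 14), (n, t, 14), (t, y, 30), (v, p, 38), (v, u, 23), (y, n, 27)}
π[E, A, B]: project onto (E, A, B) → {(n, 27, y), (p, 38, v), (s, 5, a), (t, 14, n), (u, 23, v), (x, 14, m), (y, 30, t)}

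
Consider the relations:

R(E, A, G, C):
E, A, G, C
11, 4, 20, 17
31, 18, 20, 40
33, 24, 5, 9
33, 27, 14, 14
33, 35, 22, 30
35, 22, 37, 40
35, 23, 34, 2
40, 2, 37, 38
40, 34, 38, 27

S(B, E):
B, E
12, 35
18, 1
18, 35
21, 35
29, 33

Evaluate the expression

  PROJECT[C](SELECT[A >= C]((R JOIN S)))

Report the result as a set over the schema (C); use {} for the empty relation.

{14, 2, 30, 9}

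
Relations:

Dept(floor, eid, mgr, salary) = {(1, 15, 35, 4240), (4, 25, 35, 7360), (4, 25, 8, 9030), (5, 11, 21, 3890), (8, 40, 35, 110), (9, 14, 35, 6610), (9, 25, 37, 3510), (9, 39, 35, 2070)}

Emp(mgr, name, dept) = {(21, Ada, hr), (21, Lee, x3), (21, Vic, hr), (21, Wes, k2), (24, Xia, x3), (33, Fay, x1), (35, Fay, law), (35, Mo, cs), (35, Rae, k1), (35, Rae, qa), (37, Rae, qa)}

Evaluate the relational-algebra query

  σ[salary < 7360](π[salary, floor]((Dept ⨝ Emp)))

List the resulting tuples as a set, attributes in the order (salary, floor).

{(110, 8), (2070, 9), (3510, 9), (3890, 5), (4240, 1), (6610, 9)}

Joining Dept and Emp on mgr yields {(1, 15, 35, 4240, Fay, law), (1, 15, 35, 4240, Mo, cs), (1, 15, 35, 4240, Rae, k1), (1, 15, 35, 4240, Rae, qa), (4, 25, 35, 7360, Fay, law), (4, 25, 35, 7360, Mo, cs), (4, 25, 35, 7360, Rae, k1), (4, 25, 35, 7360, Rae, qa), (5, 11, 21, 3890, Ada, hr), (5, 11, 21, 3890, Lee, x3), (5, 11, 21, 3890, Vic, hr), (5, 11, 21, 3890, Wes, k2), (8, 40, 35, 110, Fay, law), (8, 40, 35, 110, Mo, cs), (8, 40, 35, 110, Rae, k1), (8, 40, 35, 110, Rae, qa), (9, 14, 35, 6610, Fay, law), (9, 14, 35, 6610, Mo, cs), (9, 14, 35, 6610, Rae, k1), (9, 14, 35, 6610, Rae, qa), (9, 25, 37, 3510, Rae, qa), (9, 39, 35, 2070, Fay, law), (9, 39, 35, 2070, Mo, cs), (9, 39, 35, 2070, Rae, k1), (9, 39, 35, 2070, Rae, qa)}.
π[salary, floor]: project onto (salary, floor) (18 duplicate(s) eliminated) → {(110, 8), (2070, 9), (3510, 9), (3890, 5), (4240, 1), (6610, 9), (7360, 4)}
σ[salary < 7360]: keep tuples satisfying salary < 7360 → {(110, 8), (2070, 9), (3510, 9), (3890, 5), (4240, 1), (6610, 9)}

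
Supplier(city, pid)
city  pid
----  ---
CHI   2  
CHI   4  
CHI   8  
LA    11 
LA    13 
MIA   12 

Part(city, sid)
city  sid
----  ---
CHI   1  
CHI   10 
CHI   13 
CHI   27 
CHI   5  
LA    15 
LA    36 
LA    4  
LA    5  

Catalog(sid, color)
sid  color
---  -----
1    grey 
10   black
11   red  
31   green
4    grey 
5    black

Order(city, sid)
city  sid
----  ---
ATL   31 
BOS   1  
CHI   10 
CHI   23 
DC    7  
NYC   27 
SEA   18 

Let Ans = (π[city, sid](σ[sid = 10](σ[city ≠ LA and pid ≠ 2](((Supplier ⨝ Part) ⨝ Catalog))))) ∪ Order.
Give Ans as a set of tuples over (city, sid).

Joining Supplier and Part on city yields {(CHI, 2, 1), (CHI, 2, 10), (CHI, 2, 13), (CHI, 2, 27), (CHI, 2, 5), (CHI, 4, 1), (CHI, 4, 10), (CHI, 4, 13), (CHI, 4, 27), (CHI, 4, 5), (CHI, 8, 1), (CHI, 8, 10), (CHI, 8, 13), (CHI, 8, 27), (CHI, 8, 5), (LA, 11, 15), (LA, 11, 36), (LA, 11, 4), (LA, 11, 5), (LA, 13, 15), (LA, 13, 36), (LA, 13, 4), (LA, 13, 5)}.
Joining (Supplier ⨝ Part) and Catalog on sid yields {(CHI, 2, 1, grey), (CHI, 2, 10, black), (CHI, 2, 5, black), (CHI, 4, 1, grey), (CHI, 4, 10, black), (CHI, 4, 5, black), (CHI, 8, 1, grey), (CHI, 8, 10, black), (CHI, 8, 5, black), (LA, 11, 4, grey), (LA, 11, 5, black), (LA, 13, 4, grey), (LA, 13, 5, black)}.
σ[city ≠ LA and pid ≠ 2]: keep tuples satisfying city ≠ LA and pid ≠ 2 → {(CHI, 4, 1, grey), (CHI, 4, 10, black), (CHI, 4, 5, black), (CHI, 8, 1, grey), (CHI, 8, 10, black), (CHI, 8, 5, black)}
σ[sid = 10]: keep tuples satisfying sid = 10 → {(CHI, 4, 10, black), (CHI, 8, 10, black)}
π_{city, sid} gives {(CHI, 10)} (1 duplicate(s) eliminated).
Union: {(CHI, 10)} with {(ATL, 31), (BOS, 1), (CHI, 10), (CHI, 23), (DC, 7), (NYC, 27), (SEA, 18)} → {(ATL, 31), (BOS, 1), (CHI, 10), (CHI, 23), (DC, 7), (NYC, 27), (SEA, 18)}

{(ATL, 31), (BOS, 1), (CHI, 10), (CHI, 23), (DC, 7), (NYC, 27), (SEA, 18)}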